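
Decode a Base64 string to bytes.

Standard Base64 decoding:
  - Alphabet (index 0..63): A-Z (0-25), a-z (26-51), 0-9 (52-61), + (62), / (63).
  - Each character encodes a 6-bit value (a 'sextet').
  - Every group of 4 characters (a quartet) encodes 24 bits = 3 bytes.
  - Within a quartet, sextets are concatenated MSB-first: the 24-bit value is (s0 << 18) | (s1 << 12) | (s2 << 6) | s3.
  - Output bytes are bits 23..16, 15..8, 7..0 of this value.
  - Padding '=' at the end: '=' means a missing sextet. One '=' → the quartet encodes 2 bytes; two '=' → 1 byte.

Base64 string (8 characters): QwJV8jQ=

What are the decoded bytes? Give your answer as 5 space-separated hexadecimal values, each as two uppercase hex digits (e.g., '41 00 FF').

Answer: 43 02 55 F2 34

Derivation:
After char 0 ('Q'=16): chars_in_quartet=1 acc=0x10 bytes_emitted=0
After char 1 ('w'=48): chars_in_quartet=2 acc=0x430 bytes_emitted=0
After char 2 ('J'=9): chars_in_quartet=3 acc=0x10C09 bytes_emitted=0
After char 3 ('V'=21): chars_in_quartet=4 acc=0x430255 -> emit 43 02 55, reset; bytes_emitted=3
After char 4 ('8'=60): chars_in_quartet=1 acc=0x3C bytes_emitted=3
After char 5 ('j'=35): chars_in_quartet=2 acc=0xF23 bytes_emitted=3
After char 6 ('Q'=16): chars_in_quartet=3 acc=0x3C8D0 bytes_emitted=3
Padding '=': partial quartet acc=0x3C8D0 -> emit F2 34; bytes_emitted=5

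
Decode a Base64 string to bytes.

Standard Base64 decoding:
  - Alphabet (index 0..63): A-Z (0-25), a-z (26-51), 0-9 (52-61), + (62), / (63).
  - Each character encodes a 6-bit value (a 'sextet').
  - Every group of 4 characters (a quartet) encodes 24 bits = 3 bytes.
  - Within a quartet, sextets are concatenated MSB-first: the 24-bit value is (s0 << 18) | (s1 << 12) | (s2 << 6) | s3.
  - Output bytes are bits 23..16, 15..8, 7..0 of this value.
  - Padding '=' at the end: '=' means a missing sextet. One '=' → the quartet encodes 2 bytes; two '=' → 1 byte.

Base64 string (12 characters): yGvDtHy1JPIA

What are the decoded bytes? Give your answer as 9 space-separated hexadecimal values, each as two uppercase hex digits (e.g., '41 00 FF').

After char 0 ('y'=50): chars_in_quartet=1 acc=0x32 bytes_emitted=0
After char 1 ('G'=6): chars_in_quartet=2 acc=0xC86 bytes_emitted=0
After char 2 ('v'=47): chars_in_quartet=3 acc=0x321AF bytes_emitted=0
After char 3 ('D'=3): chars_in_quartet=4 acc=0xC86BC3 -> emit C8 6B C3, reset; bytes_emitted=3
After char 4 ('t'=45): chars_in_quartet=1 acc=0x2D bytes_emitted=3
After char 5 ('H'=7): chars_in_quartet=2 acc=0xB47 bytes_emitted=3
After char 6 ('y'=50): chars_in_quartet=3 acc=0x2D1F2 bytes_emitted=3
After char 7 ('1'=53): chars_in_quartet=4 acc=0xB47CB5 -> emit B4 7C B5, reset; bytes_emitted=6
After char 8 ('J'=9): chars_in_quartet=1 acc=0x9 bytes_emitted=6
After char 9 ('P'=15): chars_in_quartet=2 acc=0x24F bytes_emitted=6
After char 10 ('I'=8): chars_in_quartet=3 acc=0x93C8 bytes_emitted=6
After char 11 ('A'=0): chars_in_quartet=4 acc=0x24F200 -> emit 24 F2 00, reset; bytes_emitted=9

Answer: C8 6B C3 B4 7C B5 24 F2 00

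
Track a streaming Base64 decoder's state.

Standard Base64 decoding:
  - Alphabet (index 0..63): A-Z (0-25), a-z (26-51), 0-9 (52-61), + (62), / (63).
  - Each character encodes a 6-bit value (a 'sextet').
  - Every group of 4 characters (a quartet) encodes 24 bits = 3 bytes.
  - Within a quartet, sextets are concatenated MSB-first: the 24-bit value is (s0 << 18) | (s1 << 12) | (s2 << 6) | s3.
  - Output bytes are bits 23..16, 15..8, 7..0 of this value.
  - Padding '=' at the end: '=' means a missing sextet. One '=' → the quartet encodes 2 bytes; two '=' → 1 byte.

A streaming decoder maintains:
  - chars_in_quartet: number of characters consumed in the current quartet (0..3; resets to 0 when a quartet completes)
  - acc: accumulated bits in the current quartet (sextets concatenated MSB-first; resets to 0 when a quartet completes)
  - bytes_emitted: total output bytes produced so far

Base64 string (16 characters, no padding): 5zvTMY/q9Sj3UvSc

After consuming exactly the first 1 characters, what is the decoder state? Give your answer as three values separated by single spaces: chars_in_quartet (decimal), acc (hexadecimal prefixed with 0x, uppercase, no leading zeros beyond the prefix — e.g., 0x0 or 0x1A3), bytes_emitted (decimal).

Answer: 1 0x39 0

Derivation:
After char 0 ('5'=57): chars_in_quartet=1 acc=0x39 bytes_emitted=0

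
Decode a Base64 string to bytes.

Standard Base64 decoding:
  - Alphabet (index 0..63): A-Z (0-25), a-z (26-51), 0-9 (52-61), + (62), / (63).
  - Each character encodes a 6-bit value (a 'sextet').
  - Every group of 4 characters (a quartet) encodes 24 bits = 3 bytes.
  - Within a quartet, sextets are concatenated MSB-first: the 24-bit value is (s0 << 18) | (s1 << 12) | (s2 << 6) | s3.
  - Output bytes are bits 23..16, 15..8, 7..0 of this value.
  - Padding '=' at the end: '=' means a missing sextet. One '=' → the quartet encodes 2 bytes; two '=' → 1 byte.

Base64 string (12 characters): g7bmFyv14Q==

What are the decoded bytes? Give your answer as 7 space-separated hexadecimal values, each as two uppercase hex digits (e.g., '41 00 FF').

After char 0 ('g'=32): chars_in_quartet=1 acc=0x20 bytes_emitted=0
After char 1 ('7'=59): chars_in_quartet=2 acc=0x83B bytes_emitted=0
After char 2 ('b'=27): chars_in_quartet=3 acc=0x20EDB bytes_emitted=0
After char 3 ('m'=38): chars_in_quartet=4 acc=0x83B6E6 -> emit 83 B6 E6, reset; bytes_emitted=3
After char 4 ('F'=5): chars_in_quartet=1 acc=0x5 bytes_emitted=3
After char 5 ('y'=50): chars_in_quartet=2 acc=0x172 bytes_emitted=3
After char 6 ('v'=47): chars_in_quartet=3 acc=0x5CAF bytes_emitted=3
After char 7 ('1'=53): chars_in_quartet=4 acc=0x172BF5 -> emit 17 2B F5, reset; bytes_emitted=6
After char 8 ('4'=56): chars_in_quartet=1 acc=0x38 bytes_emitted=6
After char 9 ('Q'=16): chars_in_quartet=2 acc=0xE10 bytes_emitted=6
Padding '==': partial quartet acc=0xE10 -> emit E1; bytes_emitted=7

Answer: 83 B6 E6 17 2B F5 E1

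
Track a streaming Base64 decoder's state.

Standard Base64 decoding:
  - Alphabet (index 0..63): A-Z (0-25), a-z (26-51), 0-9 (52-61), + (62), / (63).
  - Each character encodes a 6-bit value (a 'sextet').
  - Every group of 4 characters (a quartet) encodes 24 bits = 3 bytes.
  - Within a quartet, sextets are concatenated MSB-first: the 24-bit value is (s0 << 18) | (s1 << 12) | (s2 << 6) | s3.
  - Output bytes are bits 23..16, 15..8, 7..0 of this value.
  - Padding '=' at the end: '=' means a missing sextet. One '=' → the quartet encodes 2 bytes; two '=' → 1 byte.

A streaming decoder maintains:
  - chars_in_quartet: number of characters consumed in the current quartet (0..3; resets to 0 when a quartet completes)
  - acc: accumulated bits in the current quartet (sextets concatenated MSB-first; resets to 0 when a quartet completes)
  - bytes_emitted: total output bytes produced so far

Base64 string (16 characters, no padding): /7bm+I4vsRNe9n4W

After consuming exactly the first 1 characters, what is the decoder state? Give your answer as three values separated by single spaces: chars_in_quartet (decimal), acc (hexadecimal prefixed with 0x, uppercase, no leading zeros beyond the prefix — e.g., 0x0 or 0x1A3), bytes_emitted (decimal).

Answer: 1 0x3F 0

Derivation:
After char 0 ('/'=63): chars_in_quartet=1 acc=0x3F bytes_emitted=0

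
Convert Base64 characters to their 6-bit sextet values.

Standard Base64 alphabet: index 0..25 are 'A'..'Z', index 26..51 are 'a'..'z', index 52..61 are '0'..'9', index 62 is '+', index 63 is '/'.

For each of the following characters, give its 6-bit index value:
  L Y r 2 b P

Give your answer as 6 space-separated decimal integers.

'L': A..Z range, ord('L') − ord('A') = 11
'Y': A..Z range, ord('Y') − ord('A') = 24
'r': a..z range, 26 + ord('r') − ord('a') = 43
'2': 0..9 range, 52 + ord('2') − ord('0') = 54
'b': a..z range, 26 + ord('b') − ord('a') = 27
'P': A..Z range, ord('P') − ord('A') = 15

Answer: 11 24 43 54 27 15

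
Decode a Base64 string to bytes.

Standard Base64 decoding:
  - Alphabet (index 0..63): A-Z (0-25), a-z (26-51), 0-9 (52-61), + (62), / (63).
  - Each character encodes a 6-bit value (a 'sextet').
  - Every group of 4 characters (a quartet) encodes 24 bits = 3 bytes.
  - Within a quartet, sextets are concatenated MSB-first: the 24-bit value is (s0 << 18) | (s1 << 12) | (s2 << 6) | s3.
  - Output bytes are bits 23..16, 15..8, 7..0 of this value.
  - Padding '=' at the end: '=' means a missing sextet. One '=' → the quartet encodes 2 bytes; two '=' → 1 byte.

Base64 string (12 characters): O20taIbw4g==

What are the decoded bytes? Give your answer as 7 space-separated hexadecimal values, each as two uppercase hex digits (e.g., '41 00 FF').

After char 0 ('O'=14): chars_in_quartet=1 acc=0xE bytes_emitted=0
After char 1 ('2'=54): chars_in_quartet=2 acc=0x3B6 bytes_emitted=0
After char 2 ('0'=52): chars_in_quartet=3 acc=0xEDB4 bytes_emitted=0
After char 3 ('t'=45): chars_in_quartet=4 acc=0x3B6D2D -> emit 3B 6D 2D, reset; bytes_emitted=3
After char 4 ('a'=26): chars_in_quartet=1 acc=0x1A bytes_emitted=3
After char 5 ('I'=8): chars_in_quartet=2 acc=0x688 bytes_emitted=3
After char 6 ('b'=27): chars_in_quartet=3 acc=0x1A21B bytes_emitted=3
After char 7 ('w'=48): chars_in_quartet=4 acc=0x6886F0 -> emit 68 86 F0, reset; bytes_emitted=6
After char 8 ('4'=56): chars_in_quartet=1 acc=0x38 bytes_emitted=6
After char 9 ('g'=32): chars_in_quartet=2 acc=0xE20 bytes_emitted=6
Padding '==': partial quartet acc=0xE20 -> emit E2; bytes_emitted=7

Answer: 3B 6D 2D 68 86 F0 E2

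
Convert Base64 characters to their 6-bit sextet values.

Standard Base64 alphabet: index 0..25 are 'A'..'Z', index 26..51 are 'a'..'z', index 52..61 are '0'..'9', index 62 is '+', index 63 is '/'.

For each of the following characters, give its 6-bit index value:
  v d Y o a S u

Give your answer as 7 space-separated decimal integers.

Answer: 47 29 24 40 26 18 46

Derivation:
'v': a..z range, 26 + ord('v') − ord('a') = 47
'd': a..z range, 26 + ord('d') − ord('a') = 29
'Y': A..Z range, ord('Y') − ord('A') = 24
'o': a..z range, 26 + ord('o') − ord('a') = 40
'a': a..z range, 26 + ord('a') − ord('a') = 26
'S': A..Z range, ord('S') − ord('A') = 18
'u': a..z range, 26 + ord('u') − ord('a') = 46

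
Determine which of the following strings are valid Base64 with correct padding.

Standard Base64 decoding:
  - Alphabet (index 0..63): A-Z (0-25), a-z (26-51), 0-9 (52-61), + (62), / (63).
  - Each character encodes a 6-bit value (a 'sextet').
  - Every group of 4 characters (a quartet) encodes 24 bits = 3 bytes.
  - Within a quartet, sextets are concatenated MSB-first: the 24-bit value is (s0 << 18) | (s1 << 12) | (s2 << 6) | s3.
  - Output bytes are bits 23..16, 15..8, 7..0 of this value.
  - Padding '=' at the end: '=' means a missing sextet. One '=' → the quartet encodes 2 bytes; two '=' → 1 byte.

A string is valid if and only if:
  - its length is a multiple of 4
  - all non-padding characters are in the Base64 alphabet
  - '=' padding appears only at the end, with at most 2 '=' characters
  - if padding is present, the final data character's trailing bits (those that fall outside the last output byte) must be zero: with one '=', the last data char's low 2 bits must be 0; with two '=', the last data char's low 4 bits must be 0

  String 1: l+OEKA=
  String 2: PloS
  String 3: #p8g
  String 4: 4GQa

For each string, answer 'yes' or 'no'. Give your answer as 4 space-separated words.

Answer: no yes no yes

Derivation:
String 1: 'l+OEKA=' → invalid (len=7 not mult of 4)
String 2: 'PloS' → valid
String 3: '#p8g' → invalid (bad char(s): ['#'])
String 4: '4GQa' → valid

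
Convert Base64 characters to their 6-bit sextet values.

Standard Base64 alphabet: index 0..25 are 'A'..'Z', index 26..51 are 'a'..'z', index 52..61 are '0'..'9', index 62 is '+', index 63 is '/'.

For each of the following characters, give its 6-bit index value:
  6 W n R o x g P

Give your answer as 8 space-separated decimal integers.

'6': 0..9 range, 52 + ord('6') − ord('0') = 58
'W': A..Z range, ord('W') − ord('A') = 22
'n': a..z range, 26 + ord('n') − ord('a') = 39
'R': A..Z range, ord('R') − ord('A') = 17
'o': a..z range, 26 + ord('o') − ord('a') = 40
'x': a..z range, 26 + ord('x') − ord('a') = 49
'g': a..z range, 26 + ord('g') − ord('a') = 32
'P': A..Z range, ord('P') − ord('A') = 15

Answer: 58 22 39 17 40 49 32 15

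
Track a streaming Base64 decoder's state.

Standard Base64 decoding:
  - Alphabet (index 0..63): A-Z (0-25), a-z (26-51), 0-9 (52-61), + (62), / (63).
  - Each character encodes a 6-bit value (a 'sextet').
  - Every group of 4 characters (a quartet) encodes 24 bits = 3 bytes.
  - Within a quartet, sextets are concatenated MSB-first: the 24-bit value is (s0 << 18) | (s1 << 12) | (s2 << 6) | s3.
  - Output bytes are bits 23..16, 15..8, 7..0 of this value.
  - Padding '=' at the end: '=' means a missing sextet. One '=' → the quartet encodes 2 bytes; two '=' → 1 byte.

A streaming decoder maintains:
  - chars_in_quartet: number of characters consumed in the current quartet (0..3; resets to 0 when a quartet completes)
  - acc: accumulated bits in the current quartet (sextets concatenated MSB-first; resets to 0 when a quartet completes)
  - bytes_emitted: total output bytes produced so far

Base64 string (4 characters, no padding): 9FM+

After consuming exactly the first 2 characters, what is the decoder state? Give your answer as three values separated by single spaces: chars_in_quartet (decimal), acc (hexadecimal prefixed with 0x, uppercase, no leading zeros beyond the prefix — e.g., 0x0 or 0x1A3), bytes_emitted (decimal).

Answer: 2 0xF45 0

Derivation:
After char 0 ('9'=61): chars_in_quartet=1 acc=0x3D bytes_emitted=0
After char 1 ('F'=5): chars_in_quartet=2 acc=0xF45 bytes_emitted=0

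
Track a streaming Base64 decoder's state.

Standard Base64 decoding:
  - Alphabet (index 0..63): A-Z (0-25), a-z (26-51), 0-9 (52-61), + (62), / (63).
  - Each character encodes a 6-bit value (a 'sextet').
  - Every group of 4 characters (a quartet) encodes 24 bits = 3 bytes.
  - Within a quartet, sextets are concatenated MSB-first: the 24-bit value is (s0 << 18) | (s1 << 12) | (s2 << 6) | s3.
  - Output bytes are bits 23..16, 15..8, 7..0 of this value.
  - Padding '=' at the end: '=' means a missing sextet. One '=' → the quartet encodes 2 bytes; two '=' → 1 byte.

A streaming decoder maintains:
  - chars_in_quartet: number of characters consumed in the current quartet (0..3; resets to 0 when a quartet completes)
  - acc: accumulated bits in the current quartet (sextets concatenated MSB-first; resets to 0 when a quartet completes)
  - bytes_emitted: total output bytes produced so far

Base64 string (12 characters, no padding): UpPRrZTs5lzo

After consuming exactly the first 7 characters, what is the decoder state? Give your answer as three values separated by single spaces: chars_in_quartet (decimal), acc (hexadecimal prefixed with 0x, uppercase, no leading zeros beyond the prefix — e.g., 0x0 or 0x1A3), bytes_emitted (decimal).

After char 0 ('U'=20): chars_in_quartet=1 acc=0x14 bytes_emitted=0
After char 1 ('p'=41): chars_in_quartet=2 acc=0x529 bytes_emitted=0
After char 2 ('P'=15): chars_in_quartet=3 acc=0x14A4F bytes_emitted=0
After char 3 ('R'=17): chars_in_quartet=4 acc=0x5293D1 -> emit 52 93 D1, reset; bytes_emitted=3
After char 4 ('r'=43): chars_in_quartet=1 acc=0x2B bytes_emitted=3
After char 5 ('Z'=25): chars_in_quartet=2 acc=0xAD9 bytes_emitted=3
After char 6 ('T'=19): chars_in_quartet=3 acc=0x2B653 bytes_emitted=3

Answer: 3 0x2B653 3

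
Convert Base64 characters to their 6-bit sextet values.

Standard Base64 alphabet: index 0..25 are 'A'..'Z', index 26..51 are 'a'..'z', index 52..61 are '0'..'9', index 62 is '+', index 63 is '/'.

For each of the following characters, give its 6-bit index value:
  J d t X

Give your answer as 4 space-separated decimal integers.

'J': A..Z range, ord('J') − ord('A') = 9
'd': a..z range, 26 + ord('d') − ord('a') = 29
't': a..z range, 26 + ord('t') − ord('a') = 45
'X': A..Z range, ord('X') − ord('A') = 23

Answer: 9 29 45 23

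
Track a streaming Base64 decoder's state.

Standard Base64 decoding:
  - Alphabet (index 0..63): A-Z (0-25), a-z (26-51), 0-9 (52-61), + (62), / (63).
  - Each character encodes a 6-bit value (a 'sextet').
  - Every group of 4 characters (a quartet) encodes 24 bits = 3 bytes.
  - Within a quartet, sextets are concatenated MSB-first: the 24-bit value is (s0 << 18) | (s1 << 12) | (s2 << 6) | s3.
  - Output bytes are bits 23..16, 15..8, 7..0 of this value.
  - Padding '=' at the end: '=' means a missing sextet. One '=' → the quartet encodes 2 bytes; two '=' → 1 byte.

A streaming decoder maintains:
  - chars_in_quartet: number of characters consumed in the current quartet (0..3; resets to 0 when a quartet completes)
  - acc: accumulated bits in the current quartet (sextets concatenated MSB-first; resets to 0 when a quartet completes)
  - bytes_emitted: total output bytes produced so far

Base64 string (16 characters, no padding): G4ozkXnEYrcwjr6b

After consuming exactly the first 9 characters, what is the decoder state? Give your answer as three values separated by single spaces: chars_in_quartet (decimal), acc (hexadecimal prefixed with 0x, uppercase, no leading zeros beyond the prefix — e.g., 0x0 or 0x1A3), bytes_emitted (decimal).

Answer: 1 0x18 6

Derivation:
After char 0 ('G'=6): chars_in_quartet=1 acc=0x6 bytes_emitted=0
After char 1 ('4'=56): chars_in_quartet=2 acc=0x1B8 bytes_emitted=0
After char 2 ('o'=40): chars_in_quartet=3 acc=0x6E28 bytes_emitted=0
After char 3 ('z'=51): chars_in_quartet=4 acc=0x1B8A33 -> emit 1B 8A 33, reset; bytes_emitted=3
After char 4 ('k'=36): chars_in_quartet=1 acc=0x24 bytes_emitted=3
After char 5 ('X'=23): chars_in_quartet=2 acc=0x917 bytes_emitted=3
After char 6 ('n'=39): chars_in_quartet=3 acc=0x245E7 bytes_emitted=3
After char 7 ('E'=4): chars_in_quartet=4 acc=0x9179C4 -> emit 91 79 C4, reset; bytes_emitted=6
After char 8 ('Y'=24): chars_in_quartet=1 acc=0x18 bytes_emitted=6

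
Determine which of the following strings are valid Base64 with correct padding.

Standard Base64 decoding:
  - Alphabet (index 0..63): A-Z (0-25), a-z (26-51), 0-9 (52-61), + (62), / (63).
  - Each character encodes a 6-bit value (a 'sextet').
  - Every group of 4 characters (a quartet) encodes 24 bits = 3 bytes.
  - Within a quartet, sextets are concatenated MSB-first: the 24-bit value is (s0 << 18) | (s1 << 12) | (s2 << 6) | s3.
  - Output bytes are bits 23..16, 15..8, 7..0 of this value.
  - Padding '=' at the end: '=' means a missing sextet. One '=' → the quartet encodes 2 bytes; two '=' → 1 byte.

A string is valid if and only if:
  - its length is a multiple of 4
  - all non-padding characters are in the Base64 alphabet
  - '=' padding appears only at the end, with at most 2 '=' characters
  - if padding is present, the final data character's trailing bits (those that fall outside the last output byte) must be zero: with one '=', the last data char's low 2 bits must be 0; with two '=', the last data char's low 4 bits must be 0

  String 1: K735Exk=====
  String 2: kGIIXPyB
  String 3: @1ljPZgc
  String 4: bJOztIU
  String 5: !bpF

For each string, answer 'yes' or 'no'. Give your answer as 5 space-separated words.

Answer: no yes no no no

Derivation:
String 1: 'K735Exk=====' → invalid (5 pad chars (max 2))
String 2: 'kGIIXPyB' → valid
String 3: '@1ljPZgc' → invalid (bad char(s): ['@'])
String 4: 'bJOztIU' → invalid (len=7 not mult of 4)
String 5: '!bpF' → invalid (bad char(s): ['!'])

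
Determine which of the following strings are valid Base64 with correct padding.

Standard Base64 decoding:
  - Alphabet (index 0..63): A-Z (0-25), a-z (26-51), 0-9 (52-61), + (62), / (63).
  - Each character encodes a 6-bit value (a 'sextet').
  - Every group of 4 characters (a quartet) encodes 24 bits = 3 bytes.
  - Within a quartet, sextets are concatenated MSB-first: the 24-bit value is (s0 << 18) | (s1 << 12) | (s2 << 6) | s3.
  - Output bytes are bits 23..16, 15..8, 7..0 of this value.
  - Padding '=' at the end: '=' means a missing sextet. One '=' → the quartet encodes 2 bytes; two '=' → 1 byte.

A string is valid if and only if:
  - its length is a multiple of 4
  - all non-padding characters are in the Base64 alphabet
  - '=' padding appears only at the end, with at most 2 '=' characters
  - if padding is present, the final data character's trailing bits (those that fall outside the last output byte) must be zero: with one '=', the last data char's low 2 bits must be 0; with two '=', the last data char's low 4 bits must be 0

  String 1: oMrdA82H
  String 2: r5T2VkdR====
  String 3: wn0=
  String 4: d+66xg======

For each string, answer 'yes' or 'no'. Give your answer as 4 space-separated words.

Answer: yes no yes no

Derivation:
String 1: 'oMrdA82H' → valid
String 2: 'r5T2VkdR====' → invalid (4 pad chars (max 2))
String 3: 'wn0=' → valid
String 4: 'd+66xg======' → invalid (6 pad chars (max 2))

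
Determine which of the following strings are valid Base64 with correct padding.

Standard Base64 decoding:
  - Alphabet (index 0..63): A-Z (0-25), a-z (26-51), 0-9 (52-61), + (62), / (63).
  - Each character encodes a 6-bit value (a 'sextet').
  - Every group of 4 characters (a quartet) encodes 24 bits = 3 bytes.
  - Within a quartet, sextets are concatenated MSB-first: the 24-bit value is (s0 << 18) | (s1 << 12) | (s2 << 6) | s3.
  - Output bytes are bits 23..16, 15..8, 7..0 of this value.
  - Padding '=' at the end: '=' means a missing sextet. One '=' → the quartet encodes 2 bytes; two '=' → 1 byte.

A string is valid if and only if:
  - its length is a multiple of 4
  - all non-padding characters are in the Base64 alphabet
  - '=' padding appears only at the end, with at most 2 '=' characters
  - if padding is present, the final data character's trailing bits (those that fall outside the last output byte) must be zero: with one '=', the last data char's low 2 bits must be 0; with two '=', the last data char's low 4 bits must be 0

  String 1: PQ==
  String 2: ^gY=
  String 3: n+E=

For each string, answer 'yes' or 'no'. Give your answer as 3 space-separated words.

Answer: yes no yes

Derivation:
String 1: 'PQ==' → valid
String 2: '^gY=' → invalid (bad char(s): ['^'])
String 3: 'n+E=' → valid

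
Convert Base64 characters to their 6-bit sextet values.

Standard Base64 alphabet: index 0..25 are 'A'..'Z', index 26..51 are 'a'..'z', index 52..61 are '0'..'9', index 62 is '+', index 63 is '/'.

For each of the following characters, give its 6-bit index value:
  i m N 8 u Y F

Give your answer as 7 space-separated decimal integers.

'i': a..z range, 26 + ord('i') − ord('a') = 34
'm': a..z range, 26 + ord('m') − ord('a') = 38
'N': A..Z range, ord('N') − ord('A') = 13
'8': 0..9 range, 52 + ord('8') − ord('0') = 60
'u': a..z range, 26 + ord('u') − ord('a') = 46
'Y': A..Z range, ord('Y') − ord('A') = 24
'F': A..Z range, ord('F') − ord('A') = 5

Answer: 34 38 13 60 46 24 5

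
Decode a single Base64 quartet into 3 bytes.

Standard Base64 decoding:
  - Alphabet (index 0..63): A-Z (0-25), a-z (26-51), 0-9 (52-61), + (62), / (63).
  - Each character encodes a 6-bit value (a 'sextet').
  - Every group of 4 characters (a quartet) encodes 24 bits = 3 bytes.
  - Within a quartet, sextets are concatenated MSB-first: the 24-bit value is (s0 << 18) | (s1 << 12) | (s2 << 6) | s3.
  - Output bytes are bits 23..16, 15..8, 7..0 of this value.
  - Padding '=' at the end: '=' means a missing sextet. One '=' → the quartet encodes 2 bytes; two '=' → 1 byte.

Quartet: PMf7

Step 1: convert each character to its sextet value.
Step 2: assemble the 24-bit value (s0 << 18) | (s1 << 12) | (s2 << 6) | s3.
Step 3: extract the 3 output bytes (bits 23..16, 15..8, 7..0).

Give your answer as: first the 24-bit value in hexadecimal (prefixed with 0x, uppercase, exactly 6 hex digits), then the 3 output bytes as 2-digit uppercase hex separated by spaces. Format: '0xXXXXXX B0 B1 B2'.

Answer: 0x3CC7FB 3C C7 FB

Derivation:
Sextets: P=15, M=12, f=31, 7=59
24-bit: (15<<18) | (12<<12) | (31<<6) | 59
      = 0x3C0000 | 0x00C000 | 0x0007C0 | 0x00003B
      = 0x3CC7FB
Bytes: (v>>16)&0xFF=3C, (v>>8)&0xFF=C7, v&0xFF=FB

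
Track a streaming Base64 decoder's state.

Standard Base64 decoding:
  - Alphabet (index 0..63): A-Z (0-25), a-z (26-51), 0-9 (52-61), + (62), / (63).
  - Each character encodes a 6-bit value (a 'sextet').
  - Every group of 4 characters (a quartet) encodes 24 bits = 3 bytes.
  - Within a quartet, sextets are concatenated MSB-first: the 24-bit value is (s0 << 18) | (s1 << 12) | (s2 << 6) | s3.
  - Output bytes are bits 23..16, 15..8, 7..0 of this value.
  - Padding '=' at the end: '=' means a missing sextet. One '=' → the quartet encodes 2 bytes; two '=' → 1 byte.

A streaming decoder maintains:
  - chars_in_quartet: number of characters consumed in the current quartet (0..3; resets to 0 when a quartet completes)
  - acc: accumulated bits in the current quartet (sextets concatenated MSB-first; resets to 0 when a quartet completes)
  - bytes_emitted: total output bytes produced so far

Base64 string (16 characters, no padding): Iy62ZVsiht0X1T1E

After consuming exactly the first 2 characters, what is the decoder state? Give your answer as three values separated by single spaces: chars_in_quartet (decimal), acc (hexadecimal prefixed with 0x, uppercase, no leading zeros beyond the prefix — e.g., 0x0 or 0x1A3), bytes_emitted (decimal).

After char 0 ('I'=8): chars_in_quartet=1 acc=0x8 bytes_emitted=0
After char 1 ('y'=50): chars_in_quartet=2 acc=0x232 bytes_emitted=0

Answer: 2 0x232 0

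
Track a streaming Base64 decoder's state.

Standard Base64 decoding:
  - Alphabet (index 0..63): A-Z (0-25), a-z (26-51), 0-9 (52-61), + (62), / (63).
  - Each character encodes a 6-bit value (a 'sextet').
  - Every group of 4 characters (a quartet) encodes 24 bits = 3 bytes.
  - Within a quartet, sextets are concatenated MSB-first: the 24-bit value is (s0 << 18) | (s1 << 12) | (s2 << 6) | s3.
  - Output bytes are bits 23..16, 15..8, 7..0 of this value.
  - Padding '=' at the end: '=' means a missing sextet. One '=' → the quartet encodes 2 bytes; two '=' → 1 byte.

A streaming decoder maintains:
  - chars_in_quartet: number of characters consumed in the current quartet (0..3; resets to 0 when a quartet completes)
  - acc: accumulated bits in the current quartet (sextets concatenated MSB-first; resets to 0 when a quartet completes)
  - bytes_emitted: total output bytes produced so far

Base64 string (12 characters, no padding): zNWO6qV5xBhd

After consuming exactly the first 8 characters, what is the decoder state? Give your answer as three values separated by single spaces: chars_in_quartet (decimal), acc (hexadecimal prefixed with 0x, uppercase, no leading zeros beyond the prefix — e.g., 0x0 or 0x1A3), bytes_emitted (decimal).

After char 0 ('z'=51): chars_in_quartet=1 acc=0x33 bytes_emitted=0
After char 1 ('N'=13): chars_in_quartet=2 acc=0xCCD bytes_emitted=0
After char 2 ('W'=22): chars_in_quartet=3 acc=0x33356 bytes_emitted=0
After char 3 ('O'=14): chars_in_quartet=4 acc=0xCCD58E -> emit CC D5 8E, reset; bytes_emitted=3
After char 4 ('6'=58): chars_in_quartet=1 acc=0x3A bytes_emitted=3
After char 5 ('q'=42): chars_in_quartet=2 acc=0xEAA bytes_emitted=3
After char 6 ('V'=21): chars_in_quartet=3 acc=0x3AA95 bytes_emitted=3
After char 7 ('5'=57): chars_in_quartet=4 acc=0xEAA579 -> emit EA A5 79, reset; bytes_emitted=6

Answer: 0 0x0 6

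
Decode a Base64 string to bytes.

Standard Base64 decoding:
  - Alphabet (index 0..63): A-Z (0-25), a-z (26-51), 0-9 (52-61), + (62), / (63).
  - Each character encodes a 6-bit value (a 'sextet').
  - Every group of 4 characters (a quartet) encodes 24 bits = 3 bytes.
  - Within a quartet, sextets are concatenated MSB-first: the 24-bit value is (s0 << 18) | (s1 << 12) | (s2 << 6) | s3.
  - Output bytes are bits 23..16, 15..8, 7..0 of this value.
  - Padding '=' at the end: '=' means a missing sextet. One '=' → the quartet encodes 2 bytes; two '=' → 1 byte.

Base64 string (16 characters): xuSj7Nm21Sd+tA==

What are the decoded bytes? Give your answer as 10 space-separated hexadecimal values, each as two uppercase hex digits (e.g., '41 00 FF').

After char 0 ('x'=49): chars_in_quartet=1 acc=0x31 bytes_emitted=0
After char 1 ('u'=46): chars_in_quartet=2 acc=0xC6E bytes_emitted=0
After char 2 ('S'=18): chars_in_quartet=3 acc=0x31B92 bytes_emitted=0
After char 3 ('j'=35): chars_in_quartet=4 acc=0xC6E4A3 -> emit C6 E4 A3, reset; bytes_emitted=3
After char 4 ('7'=59): chars_in_quartet=1 acc=0x3B bytes_emitted=3
After char 5 ('N'=13): chars_in_quartet=2 acc=0xECD bytes_emitted=3
After char 6 ('m'=38): chars_in_quartet=3 acc=0x3B366 bytes_emitted=3
After char 7 ('2'=54): chars_in_quartet=4 acc=0xECD9B6 -> emit EC D9 B6, reset; bytes_emitted=6
After char 8 ('1'=53): chars_in_quartet=1 acc=0x35 bytes_emitted=6
After char 9 ('S'=18): chars_in_quartet=2 acc=0xD52 bytes_emitted=6
After char 10 ('d'=29): chars_in_quartet=3 acc=0x3549D bytes_emitted=6
After char 11 ('+'=62): chars_in_quartet=4 acc=0xD5277E -> emit D5 27 7E, reset; bytes_emitted=9
After char 12 ('t'=45): chars_in_quartet=1 acc=0x2D bytes_emitted=9
After char 13 ('A'=0): chars_in_quartet=2 acc=0xB40 bytes_emitted=9
Padding '==': partial quartet acc=0xB40 -> emit B4; bytes_emitted=10

Answer: C6 E4 A3 EC D9 B6 D5 27 7E B4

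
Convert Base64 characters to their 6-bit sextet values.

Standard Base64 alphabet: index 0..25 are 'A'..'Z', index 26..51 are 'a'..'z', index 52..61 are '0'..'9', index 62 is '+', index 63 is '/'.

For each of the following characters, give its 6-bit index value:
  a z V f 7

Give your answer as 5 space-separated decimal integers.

Answer: 26 51 21 31 59

Derivation:
'a': a..z range, 26 + ord('a') − ord('a') = 26
'z': a..z range, 26 + ord('z') − ord('a') = 51
'V': A..Z range, ord('V') − ord('A') = 21
'f': a..z range, 26 + ord('f') − ord('a') = 31
'7': 0..9 range, 52 + ord('7') − ord('0') = 59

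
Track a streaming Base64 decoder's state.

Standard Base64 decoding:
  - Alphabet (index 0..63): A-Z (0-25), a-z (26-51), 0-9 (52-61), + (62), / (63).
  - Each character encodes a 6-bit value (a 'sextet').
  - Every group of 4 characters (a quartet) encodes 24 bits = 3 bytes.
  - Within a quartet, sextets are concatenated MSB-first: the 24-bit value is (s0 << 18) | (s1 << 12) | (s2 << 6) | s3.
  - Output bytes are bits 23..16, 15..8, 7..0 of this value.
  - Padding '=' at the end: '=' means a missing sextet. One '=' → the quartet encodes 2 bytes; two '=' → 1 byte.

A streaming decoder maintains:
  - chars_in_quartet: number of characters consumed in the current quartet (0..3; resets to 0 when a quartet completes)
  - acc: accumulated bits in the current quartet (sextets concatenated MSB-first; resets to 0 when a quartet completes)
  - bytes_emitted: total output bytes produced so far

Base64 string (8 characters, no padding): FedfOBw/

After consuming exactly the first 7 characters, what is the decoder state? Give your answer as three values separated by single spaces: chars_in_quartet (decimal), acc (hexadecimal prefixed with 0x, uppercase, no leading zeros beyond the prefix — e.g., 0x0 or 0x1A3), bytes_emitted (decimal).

After char 0 ('F'=5): chars_in_quartet=1 acc=0x5 bytes_emitted=0
After char 1 ('e'=30): chars_in_quartet=2 acc=0x15E bytes_emitted=0
After char 2 ('d'=29): chars_in_quartet=3 acc=0x579D bytes_emitted=0
After char 3 ('f'=31): chars_in_quartet=4 acc=0x15E75F -> emit 15 E7 5F, reset; bytes_emitted=3
After char 4 ('O'=14): chars_in_quartet=1 acc=0xE bytes_emitted=3
After char 5 ('B'=1): chars_in_quartet=2 acc=0x381 bytes_emitted=3
After char 6 ('w'=48): chars_in_quartet=3 acc=0xE070 bytes_emitted=3

Answer: 3 0xE070 3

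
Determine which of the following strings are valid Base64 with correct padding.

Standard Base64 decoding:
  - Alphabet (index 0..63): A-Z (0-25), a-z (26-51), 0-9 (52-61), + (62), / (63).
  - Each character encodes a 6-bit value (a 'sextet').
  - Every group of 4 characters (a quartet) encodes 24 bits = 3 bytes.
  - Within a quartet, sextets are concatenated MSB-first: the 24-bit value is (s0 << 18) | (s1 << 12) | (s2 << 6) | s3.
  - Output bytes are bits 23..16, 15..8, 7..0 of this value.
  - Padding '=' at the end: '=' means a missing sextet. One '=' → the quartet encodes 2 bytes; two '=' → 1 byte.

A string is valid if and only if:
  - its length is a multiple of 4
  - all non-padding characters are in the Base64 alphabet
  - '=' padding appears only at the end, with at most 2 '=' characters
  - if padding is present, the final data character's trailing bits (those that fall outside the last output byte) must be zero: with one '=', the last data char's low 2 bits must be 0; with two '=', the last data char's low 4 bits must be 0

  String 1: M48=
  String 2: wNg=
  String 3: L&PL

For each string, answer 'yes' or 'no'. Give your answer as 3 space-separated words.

String 1: 'M48=' → valid
String 2: 'wNg=' → valid
String 3: 'L&PL' → invalid (bad char(s): ['&'])

Answer: yes yes no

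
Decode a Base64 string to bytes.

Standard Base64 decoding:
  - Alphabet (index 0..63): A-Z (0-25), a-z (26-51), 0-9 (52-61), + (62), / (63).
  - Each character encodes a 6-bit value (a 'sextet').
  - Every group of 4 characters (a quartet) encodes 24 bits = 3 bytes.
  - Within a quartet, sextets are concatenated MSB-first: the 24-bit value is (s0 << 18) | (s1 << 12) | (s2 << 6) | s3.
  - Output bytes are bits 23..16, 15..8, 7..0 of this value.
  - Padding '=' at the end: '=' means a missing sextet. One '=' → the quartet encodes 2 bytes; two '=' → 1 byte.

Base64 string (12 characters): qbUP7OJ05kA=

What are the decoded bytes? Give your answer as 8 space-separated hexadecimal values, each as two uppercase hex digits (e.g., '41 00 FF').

Answer: A9 B5 0F EC E2 74 E6 40

Derivation:
After char 0 ('q'=42): chars_in_quartet=1 acc=0x2A bytes_emitted=0
After char 1 ('b'=27): chars_in_quartet=2 acc=0xA9B bytes_emitted=0
After char 2 ('U'=20): chars_in_quartet=3 acc=0x2A6D4 bytes_emitted=0
After char 3 ('P'=15): chars_in_quartet=4 acc=0xA9B50F -> emit A9 B5 0F, reset; bytes_emitted=3
After char 4 ('7'=59): chars_in_quartet=1 acc=0x3B bytes_emitted=3
After char 5 ('O'=14): chars_in_quartet=2 acc=0xECE bytes_emitted=3
After char 6 ('J'=9): chars_in_quartet=3 acc=0x3B389 bytes_emitted=3
After char 7 ('0'=52): chars_in_quartet=4 acc=0xECE274 -> emit EC E2 74, reset; bytes_emitted=6
After char 8 ('5'=57): chars_in_quartet=1 acc=0x39 bytes_emitted=6
After char 9 ('k'=36): chars_in_quartet=2 acc=0xE64 bytes_emitted=6
After char 10 ('A'=0): chars_in_quartet=3 acc=0x39900 bytes_emitted=6
Padding '=': partial quartet acc=0x39900 -> emit E6 40; bytes_emitted=8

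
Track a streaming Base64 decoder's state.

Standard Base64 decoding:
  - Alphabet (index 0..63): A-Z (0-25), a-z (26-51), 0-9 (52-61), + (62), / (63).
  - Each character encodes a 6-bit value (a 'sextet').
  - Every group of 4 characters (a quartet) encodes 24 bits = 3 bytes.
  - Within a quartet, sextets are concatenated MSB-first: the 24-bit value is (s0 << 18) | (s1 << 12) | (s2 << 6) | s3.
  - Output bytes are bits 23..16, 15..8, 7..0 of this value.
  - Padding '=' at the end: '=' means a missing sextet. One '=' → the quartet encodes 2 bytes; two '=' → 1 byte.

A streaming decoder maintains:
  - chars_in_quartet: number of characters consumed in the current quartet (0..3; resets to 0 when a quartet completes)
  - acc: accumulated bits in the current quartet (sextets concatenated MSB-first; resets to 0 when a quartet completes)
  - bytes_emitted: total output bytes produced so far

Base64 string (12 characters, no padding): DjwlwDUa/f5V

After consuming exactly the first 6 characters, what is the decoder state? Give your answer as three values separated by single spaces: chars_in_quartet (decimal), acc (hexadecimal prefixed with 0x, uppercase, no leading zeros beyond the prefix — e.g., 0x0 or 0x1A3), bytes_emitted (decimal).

Answer: 2 0xC03 3

Derivation:
After char 0 ('D'=3): chars_in_quartet=1 acc=0x3 bytes_emitted=0
After char 1 ('j'=35): chars_in_quartet=2 acc=0xE3 bytes_emitted=0
After char 2 ('w'=48): chars_in_quartet=3 acc=0x38F0 bytes_emitted=0
After char 3 ('l'=37): chars_in_quartet=4 acc=0xE3C25 -> emit 0E 3C 25, reset; bytes_emitted=3
After char 4 ('w'=48): chars_in_quartet=1 acc=0x30 bytes_emitted=3
After char 5 ('D'=3): chars_in_quartet=2 acc=0xC03 bytes_emitted=3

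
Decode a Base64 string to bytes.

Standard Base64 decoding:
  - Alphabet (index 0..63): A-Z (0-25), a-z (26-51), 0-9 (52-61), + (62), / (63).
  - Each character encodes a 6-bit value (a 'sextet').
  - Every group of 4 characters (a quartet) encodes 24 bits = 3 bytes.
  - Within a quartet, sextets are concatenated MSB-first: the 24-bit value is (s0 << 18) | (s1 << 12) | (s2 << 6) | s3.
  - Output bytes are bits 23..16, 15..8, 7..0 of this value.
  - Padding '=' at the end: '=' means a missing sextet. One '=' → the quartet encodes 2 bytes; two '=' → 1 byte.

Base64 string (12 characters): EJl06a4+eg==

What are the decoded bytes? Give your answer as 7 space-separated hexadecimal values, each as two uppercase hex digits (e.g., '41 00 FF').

Answer: 10 99 74 E9 AE 3E 7A

Derivation:
After char 0 ('E'=4): chars_in_quartet=1 acc=0x4 bytes_emitted=0
After char 1 ('J'=9): chars_in_quartet=2 acc=0x109 bytes_emitted=0
After char 2 ('l'=37): chars_in_quartet=3 acc=0x4265 bytes_emitted=0
After char 3 ('0'=52): chars_in_quartet=4 acc=0x109974 -> emit 10 99 74, reset; bytes_emitted=3
After char 4 ('6'=58): chars_in_quartet=1 acc=0x3A bytes_emitted=3
After char 5 ('a'=26): chars_in_quartet=2 acc=0xE9A bytes_emitted=3
After char 6 ('4'=56): chars_in_quartet=3 acc=0x3A6B8 bytes_emitted=3
After char 7 ('+'=62): chars_in_quartet=4 acc=0xE9AE3E -> emit E9 AE 3E, reset; bytes_emitted=6
After char 8 ('e'=30): chars_in_quartet=1 acc=0x1E bytes_emitted=6
After char 9 ('g'=32): chars_in_quartet=2 acc=0x7A0 bytes_emitted=6
Padding '==': partial quartet acc=0x7A0 -> emit 7A; bytes_emitted=7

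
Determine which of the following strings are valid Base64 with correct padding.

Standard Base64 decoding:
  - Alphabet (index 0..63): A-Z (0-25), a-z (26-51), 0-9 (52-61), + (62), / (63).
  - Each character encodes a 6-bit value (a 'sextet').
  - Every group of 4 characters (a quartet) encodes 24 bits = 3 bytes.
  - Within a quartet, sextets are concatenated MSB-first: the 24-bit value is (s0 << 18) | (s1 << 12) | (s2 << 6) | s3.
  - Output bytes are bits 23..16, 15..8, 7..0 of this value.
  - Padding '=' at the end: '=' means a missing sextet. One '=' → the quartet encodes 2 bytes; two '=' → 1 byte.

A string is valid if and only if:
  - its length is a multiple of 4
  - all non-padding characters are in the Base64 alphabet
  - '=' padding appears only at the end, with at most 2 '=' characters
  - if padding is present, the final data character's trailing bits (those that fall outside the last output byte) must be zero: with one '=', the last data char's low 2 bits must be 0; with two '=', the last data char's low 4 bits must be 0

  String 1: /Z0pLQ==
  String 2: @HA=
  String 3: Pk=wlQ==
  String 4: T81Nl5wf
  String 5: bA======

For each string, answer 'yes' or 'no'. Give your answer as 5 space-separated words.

Answer: yes no no yes no

Derivation:
String 1: '/Z0pLQ==' → valid
String 2: '@HA=' → invalid (bad char(s): ['@'])
String 3: 'Pk=wlQ==' → invalid (bad char(s): ['=']; '=' in middle)
String 4: 'T81Nl5wf' → valid
String 5: 'bA======' → invalid (6 pad chars (max 2))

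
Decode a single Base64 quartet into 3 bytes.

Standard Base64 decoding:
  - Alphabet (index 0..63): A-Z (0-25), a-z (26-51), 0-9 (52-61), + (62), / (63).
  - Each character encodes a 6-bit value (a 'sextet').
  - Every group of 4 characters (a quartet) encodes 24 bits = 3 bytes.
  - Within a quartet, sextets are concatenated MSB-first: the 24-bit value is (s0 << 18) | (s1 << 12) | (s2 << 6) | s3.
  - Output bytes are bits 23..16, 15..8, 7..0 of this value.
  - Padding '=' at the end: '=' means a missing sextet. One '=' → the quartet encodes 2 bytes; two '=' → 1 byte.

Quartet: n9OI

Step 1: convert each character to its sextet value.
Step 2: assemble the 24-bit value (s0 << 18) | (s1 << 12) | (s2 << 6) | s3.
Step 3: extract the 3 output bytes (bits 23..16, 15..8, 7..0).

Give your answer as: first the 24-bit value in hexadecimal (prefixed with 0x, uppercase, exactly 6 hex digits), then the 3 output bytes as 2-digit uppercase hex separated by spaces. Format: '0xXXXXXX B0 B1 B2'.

Answer: 0x9FD388 9F D3 88

Derivation:
Sextets: n=39, 9=61, O=14, I=8
24-bit: (39<<18) | (61<<12) | (14<<6) | 8
      = 0x9C0000 | 0x03D000 | 0x000380 | 0x000008
      = 0x9FD388
Bytes: (v>>16)&0xFF=9F, (v>>8)&0xFF=D3, v&0xFF=88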